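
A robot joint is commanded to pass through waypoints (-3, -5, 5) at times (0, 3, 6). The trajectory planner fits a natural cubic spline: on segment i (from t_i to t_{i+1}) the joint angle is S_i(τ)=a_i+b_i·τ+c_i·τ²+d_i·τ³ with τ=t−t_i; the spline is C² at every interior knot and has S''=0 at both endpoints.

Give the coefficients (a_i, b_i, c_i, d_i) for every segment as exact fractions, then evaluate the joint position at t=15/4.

  seg 0: a=-3 b=-5/3 c=0 d=1/9
  seg 1: a=-5 b=4/3 c=1 d=-1/9
S(15/4) = -223/64

Δ: Δ0=-2/3, Δ1=10/3
row 1: diag=12, rhs=24; c'=1/4, d'=2
back: M1=2
M: M0=0, M1=2, M2=0
seg 0: a=-3, c=M0/2=0, d=(M1−M0)/(6·3)=1/9, b=Δ0−h0·(2M0+M1)/6=-5/3
seg 1: a=-5, c=M1/2=1, d=(M2−M1)/(6·3)=-1/9, b=Δ1−h1·(2M1+M2)/6=4/3
t_q=15/4 → seg 1, τ=3/4; S=-5+4/3·τ+1·τ²+-1/9·τ³=-223/64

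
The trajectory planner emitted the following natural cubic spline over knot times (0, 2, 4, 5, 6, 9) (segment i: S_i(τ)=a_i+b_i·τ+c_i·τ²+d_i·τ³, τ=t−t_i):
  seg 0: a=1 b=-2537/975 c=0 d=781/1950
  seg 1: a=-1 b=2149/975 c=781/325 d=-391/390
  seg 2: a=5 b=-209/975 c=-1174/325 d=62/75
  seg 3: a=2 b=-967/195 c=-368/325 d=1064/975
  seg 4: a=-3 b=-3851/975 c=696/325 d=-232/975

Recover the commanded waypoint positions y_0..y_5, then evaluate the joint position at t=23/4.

y_0=1 y_1=-1 y_2=5 y_3=2 y_4=-3 y_5=-2
S(23/4) = -4929/2600

y_0 = S_0(0) = a_0 = 1
y_1 = S_1(0) = a_1 = -1
y_2 = S_2(0) = a_2 = 5
y_3 = S_3(0) = a_3 = 2
y_4 = S_4(0) = a_4 = -3
y_5 = S_4(3) = -2
t_q=23/4 is in segment 3 (τ=3/4); S_3(τ)=-4929/2600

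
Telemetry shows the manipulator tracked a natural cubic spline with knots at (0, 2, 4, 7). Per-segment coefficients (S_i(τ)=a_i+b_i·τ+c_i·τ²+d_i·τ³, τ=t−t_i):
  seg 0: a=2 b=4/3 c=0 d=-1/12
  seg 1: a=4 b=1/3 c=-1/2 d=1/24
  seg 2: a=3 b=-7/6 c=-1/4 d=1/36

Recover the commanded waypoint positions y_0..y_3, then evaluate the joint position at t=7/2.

y_0 = S_0(0) = a_0 = 2
y_1 = S_1(0) = a_1 = 4
y_2 = S_2(0) = a_2 = 3
y_3 = S_2(3) = -2
t_q=7/2 is in segment 1 (τ=3/2); S_1(τ)=225/64

y_0=2 y_1=4 y_2=3 y_3=-2
S(7/2) = 225/64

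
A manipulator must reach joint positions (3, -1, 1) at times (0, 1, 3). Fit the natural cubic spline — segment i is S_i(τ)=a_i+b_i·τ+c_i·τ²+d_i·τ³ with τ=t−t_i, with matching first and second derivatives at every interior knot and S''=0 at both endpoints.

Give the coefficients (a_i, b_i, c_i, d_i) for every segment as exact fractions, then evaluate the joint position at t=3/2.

  seg 0: a=3 b=-29/6 c=0 d=5/6
  seg 1: a=-1 b=-7/3 c=5/2 d=-5/12
S(3/2) = -51/32

Δ: Δ0=-4, Δ1=1
row 1: diag=6, rhs=30; c'=1/3, d'=5
back: M1=5
M: M0=0, M1=5, M2=0
seg 0: a=3, c=M0/2=0, d=(M1−M0)/(6·1)=5/6, b=Δ0−h0·(2M0+M1)/6=-29/6
seg 1: a=-1, c=M1/2=5/2, d=(M2−M1)/(6·2)=-5/12, b=Δ1−h1·(2M1+M2)/6=-7/3
t_q=3/2 → seg 1, τ=1/2; S=-1+-7/3·τ+5/2·τ²+-5/12·τ³=-51/32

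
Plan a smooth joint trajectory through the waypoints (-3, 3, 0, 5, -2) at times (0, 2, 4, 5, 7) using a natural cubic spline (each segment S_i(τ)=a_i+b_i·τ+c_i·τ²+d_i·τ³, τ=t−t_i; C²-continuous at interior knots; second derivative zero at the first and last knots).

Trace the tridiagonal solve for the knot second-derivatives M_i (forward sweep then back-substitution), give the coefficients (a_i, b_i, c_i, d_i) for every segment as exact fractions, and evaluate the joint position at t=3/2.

  seg 0: a=-3 b=1273/256 c=0 d=-505/1024
  seg 1: a=3 b=-121/128 c=-1515/512 d=1373/1024
  seg 2: a=0 b=847/256 c=651/128 d=-869/256
  seg 3: a=5 b=211/64 c=-1305/256 d=435/512
S(3/2) = 22893/8192

Δ: Δ0=3, Δ1=-3/2, Δ2=5, Δ3=-7/2
row 1: diag=8, rhs=-27; c'=1/4, d'=-27/8
row 2: denom=6−2·1/4=11/2; d'=(39−2·-27/8)/(11/2)=183/22
row 3: denom=6−1·2/11=64/11; d'=(-51−1·183/22)/(64/11)=-1305/128
back: M3=-1305/128
back: M2=183/22−2/11·-1305/128=651/64
back: M1=-27/8−1/4·651/64=-1515/256
M: M0=0, M1=-1515/256, M2=651/64, M3=-1305/128, M4=0
seg 0: a=-3, c=M0/2=0, d=(M1−M0)/(6·2)=-505/1024, b=Δ0−h0·(2M0+M1)/6=1273/256
seg 1: a=3, c=M1/2=-1515/512, d=(M2−M1)/(6·2)=1373/1024, b=Δ1−h1·(2M1+M2)/6=-121/128
seg 2: a=0, c=M2/2=651/128, d=(M3−M2)/(6·1)=-869/256, b=Δ2−h2·(2M2+M3)/6=847/256
seg 3: a=5, c=M3/2=-1305/256, d=(M4−M3)/(6·2)=435/512, b=Δ3−h3·(2M3+M4)/6=211/64
t_q=3/2 → seg 0, τ=3/2; S=-3+1273/256·τ+0·τ²+-505/1024·τ³=22893/8192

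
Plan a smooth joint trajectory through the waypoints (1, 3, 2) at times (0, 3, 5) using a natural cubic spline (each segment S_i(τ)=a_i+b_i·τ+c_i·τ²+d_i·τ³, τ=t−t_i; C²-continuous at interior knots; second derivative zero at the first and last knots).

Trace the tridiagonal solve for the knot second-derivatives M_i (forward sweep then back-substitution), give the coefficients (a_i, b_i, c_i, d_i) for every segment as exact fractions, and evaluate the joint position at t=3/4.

Δ: Δ0=2/3, Δ1=-1/2
row 1: diag=10, rhs=-7; c'=1/5, d'=-7/10
back: M1=-7/10
M: M0=0, M1=-7/10, M2=0
seg 0: a=1, c=M0/2=0, d=(M1−M0)/(6·3)=-7/180, b=Δ0−h0·(2M0+M1)/6=61/60
seg 1: a=3, c=M1/2=-7/20, d=(M2−M1)/(6·2)=7/120, b=Δ1−h1·(2M1+M2)/6=-1/30
t_q=3/4 → seg 0, τ=3/4; S=1+61/60·τ+0·τ²+-7/180·τ³=447/256

  seg 0: a=1 b=61/60 c=0 d=-7/180
  seg 1: a=3 b=-1/30 c=-7/20 d=7/120
S(3/4) = 447/256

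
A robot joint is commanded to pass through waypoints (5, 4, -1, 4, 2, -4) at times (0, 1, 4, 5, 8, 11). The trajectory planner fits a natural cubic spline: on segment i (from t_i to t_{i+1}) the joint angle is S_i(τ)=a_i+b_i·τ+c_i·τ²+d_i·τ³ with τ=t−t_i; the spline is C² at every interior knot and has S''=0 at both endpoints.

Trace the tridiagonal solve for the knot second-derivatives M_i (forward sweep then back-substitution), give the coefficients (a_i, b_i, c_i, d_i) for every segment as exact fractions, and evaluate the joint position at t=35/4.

  seg 0: a=5 b=-767/1563 c=0 d=-796/1563
  seg 1: a=4 b=-3155/1563 c=-796/521 d=7714/14067
  seg 2: a=-1 b=5659/1563 c=5326/1563 d=-3170/1563
  seg 3: a=4 b=2267/521 c=-4184/1563 d=4709/14067
  seg 4: a=2 b=-1392/521 c=175/521 d=-175/4689
S(35/4) = 5647/33344

Δ: Δ0=-1, Δ1=-5/3, Δ2=5, Δ3=-2/3, Δ4=-2
row 1: diag=8, rhs=-4; c'=3/8, d'=-1/2
row 2: denom=8−3·3/8=55/8; d'=(40−3·-1/2)/(55/8)=332/55
row 3: denom=8−1·8/55=432/55; d'=(-34−1·332/55)/(432/55)=-367/72
row 4: denom=12−3·55/144=521/48; d'=(-8−3·-367/72)/(521/48)=350/521
back: M4=350/521
back: M3=-367/72−55/144·350/521=-8368/1563
back: M2=332/55−8/55·-8368/1563=10652/1563
back: M1=-1/2−3/8·10652/1563=-1592/521
M: M0=0, M1=-1592/521, M2=10652/1563, M3=-8368/1563, M4=350/521, M5=0
seg 0: a=5, c=M0/2=0, d=(M1−M0)/(6·1)=-796/1563, b=Δ0−h0·(2M0+M1)/6=-767/1563
seg 1: a=4, c=M1/2=-796/521, d=(M2−M1)/(6·3)=7714/14067, b=Δ1−h1·(2M1+M2)/6=-3155/1563
seg 2: a=-1, c=M2/2=5326/1563, d=(M3−M2)/(6·1)=-3170/1563, b=Δ2−h2·(2M2+M3)/6=5659/1563
seg 3: a=4, c=M3/2=-4184/1563, d=(M4−M3)/(6·3)=4709/14067, b=Δ3−h3·(2M3+M4)/6=2267/521
seg 4: a=2, c=M4/2=175/521, d=(M5−M4)/(6·3)=-175/4689, b=Δ4−h4·(2M4+M5)/6=-1392/521
t_q=35/4 → seg 4, τ=3/4; S=2+-1392/521·τ+175/521·τ²+-175/4689·τ³=5647/33344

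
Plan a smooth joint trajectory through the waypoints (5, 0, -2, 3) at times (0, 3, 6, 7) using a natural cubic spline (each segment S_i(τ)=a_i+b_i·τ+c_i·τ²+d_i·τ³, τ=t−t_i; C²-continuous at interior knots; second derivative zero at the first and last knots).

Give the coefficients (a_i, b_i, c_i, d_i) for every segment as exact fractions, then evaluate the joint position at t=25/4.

  seg 0: a=5 b=-118/87 c=0 d=-1/29
  seg 1: a=0 b=-199/87 c=-9/29 d=74/261
  seg 2: a=-2 b=305/87 c=65/29 d=-65/87
S(25/4) = -1847/1856

Δ: Δ0=-5/3, Δ1=-2/3, Δ2=5
row 1: diag=12, rhs=6; c'=1/4, d'=1/2
row 2: denom=8−3·1/4=29/4; d'=(34−3·1/2)/(29/4)=130/29
back: M2=130/29
back: M1=1/2−1/4·130/29=-18/29
M: M0=0, M1=-18/29, M2=130/29, M3=0
seg 0: a=5, c=M0/2=0, d=(M1−M0)/(6·3)=-1/29, b=Δ0−h0·(2M0+M1)/6=-118/87
seg 1: a=0, c=M1/2=-9/29, d=(M2−M1)/(6·3)=74/261, b=Δ1−h1·(2M1+M2)/6=-199/87
seg 2: a=-2, c=M2/2=65/29, d=(M3−M2)/(6·1)=-65/87, b=Δ2−h2·(2M2+M3)/6=305/87
t_q=25/4 → seg 2, τ=1/4; S=-2+305/87·τ+65/29·τ²+-65/87·τ³=-1847/1856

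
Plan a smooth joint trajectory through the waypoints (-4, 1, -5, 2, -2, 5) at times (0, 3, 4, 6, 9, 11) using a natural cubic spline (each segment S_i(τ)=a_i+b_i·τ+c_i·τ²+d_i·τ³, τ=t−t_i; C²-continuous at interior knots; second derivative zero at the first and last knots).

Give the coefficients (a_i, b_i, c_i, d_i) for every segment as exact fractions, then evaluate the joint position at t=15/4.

Δ: Δ0=5/3, Δ1=-6, Δ2=7/2, Δ3=-4/3, Δ4=7/2
row 1: diag=8, rhs=-46; c'=1/8, d'=-23/4
row 2: denom=6−1·1/8=47/8; d'=(57−1·-23/4)/(47/8)=502/47
row 3: denom=10−2·16/47=438/47; d'=(-29−2·502/47)/(438/47)=-789/146
row 4: denom=10−3·47/146=1319/146; d'=(29−3·-789/146)/(1319/146)=6601/1319
back: M4=6601/1319
back: M3=-789/146−47/146·6601/1319=-9253/1319
back: M2=502/47−16/47·-9253/1319=17238/1319
back: M1=-23/4−1/8·17238/1319=-9739/1319
M: M0=0, M1=-9739/1319, M2=17238/1319, M3=-9253/1319, M4=6601/1319, M5=0
seg 0: a=-4, c=M0/2=0, d=(M1−M0)/(6·3)=-9739/23742, b=Δ0−h0·(2M0+M1)/6=42407/7914
seg 1: a=1, c=M1/2=-9739/2638, d=(M2−M1)/(6·1)=26977/7914, b=Δ1−h1·(2M1+M2)/6=-22622/3957
seg 2: a=-5, c=M2/2=8619/1319, d=(M3−M2)/(6·2)=-26491/15828, b=Δ2−h2·(2M2+M3)/6=-22747/7914
seg 3: a=2, c=M3/2=-9253/2638, d=(M4−M3)/(6·3)=7927/11871, b=Δ3−h3·(2M3+M4)/6=25163/7914
seg 4: a=-2, c=M4/2=6601/2638, d=(M5−M4)/(6·2)=-6601/15828, b=Δ4−h4·(2M4+M5)/6=1295/7914
t_q=15/4 → seg 1, τ=3/4; S=1+-22622/3957·τ+-9739/2638·τ²+26977/7914·τ³=-662883/168832

  seg 0: a=-4 b=42407/7914 c=0 d=-9739/23742
  seg 1: a=1 b=-22622/3957 c=-9739/2638 d=26977/7914
  seg 2: a=-5 b=-22747/7914 c=8619/1319 d=-26491/15828
  seg 3: a=2 b=25163/7914 c=-9253/2638 d=7927/11871
  seg 4: a=-2 b=1295/7914 c=6601/2638 d=-6601/15828
S(15/4) = -662883/168832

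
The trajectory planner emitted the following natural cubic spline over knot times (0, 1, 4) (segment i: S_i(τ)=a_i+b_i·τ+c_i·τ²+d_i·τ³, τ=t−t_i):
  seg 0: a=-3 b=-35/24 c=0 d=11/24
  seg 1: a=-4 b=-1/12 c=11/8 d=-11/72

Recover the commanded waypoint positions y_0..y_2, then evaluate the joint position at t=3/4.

y_0 = S_0(0) = a_0 = -3
y_1 = S_1(0) = a_1 = -4
y_2 = S_1(3) = 4
t_q=3/4 is in segment 0 (τ=3/4); S_0(τ)=-1997/512

y_0=-3 y_1=-4 y_2=4
S(3/4) = -1997/512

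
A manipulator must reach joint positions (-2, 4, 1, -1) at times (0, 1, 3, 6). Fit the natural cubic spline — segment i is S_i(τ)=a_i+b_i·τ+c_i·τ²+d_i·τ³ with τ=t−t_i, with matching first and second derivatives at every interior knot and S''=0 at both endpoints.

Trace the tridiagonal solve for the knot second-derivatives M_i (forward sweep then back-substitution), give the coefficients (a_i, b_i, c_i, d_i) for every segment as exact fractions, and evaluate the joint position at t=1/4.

  seg 0: a=-2 b=619/84 c=0 d=-115/84
  seg 1: a=4 b=137/42 c=-115/28 d=145/168
  seg 2: a=1 b=-59/21 c=15/14 d=-5/42
S(1/4) = -321/1792

Δ: Δ0=6, Δ1=-3/2, Δ2=-2/3
row 1: diag=6, rhs=-45; c'=1/3, d'=-15/2
row 2: denom=10−2·1/3=28/3; d'=(5−2·-15/2)/(28/3)=15/7
back: M2=15/7
back: M1=-15/2−1/3·15/7=-115/14
M: M0=0, M1=-115/14, M2=15/7, M3=0
seg 0: a=-2, c=M0/2=0, d=(M1−M0)/(6·1)=-115/84, b=Δ0−h0·(2M0+M1)/6=619/84
seg 1: a=4, c=M1/2=-115/28, d=(M2−M1)/(6·2)=145/168, b=Δ1−h1·(2M1+M2)/6=137/42
seg 2: a=1, c=M2/2=15/14, d=(M3−M2)/(6·3)=-5/42, b=Δ2−h2·(2M2+M3)/6=-59/21
t_q=1/4 → seg 0, τ=1/4; S=-2+619/84·τ+0·τ²+-115/84·τ³=-321/1792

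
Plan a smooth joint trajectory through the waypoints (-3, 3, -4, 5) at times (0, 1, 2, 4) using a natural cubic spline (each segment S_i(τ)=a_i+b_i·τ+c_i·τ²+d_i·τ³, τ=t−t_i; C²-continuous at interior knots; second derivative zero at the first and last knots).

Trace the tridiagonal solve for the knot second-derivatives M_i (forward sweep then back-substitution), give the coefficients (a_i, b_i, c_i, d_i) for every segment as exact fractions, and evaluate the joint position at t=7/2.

  seg 0: a=-3 b=455/46 c=0 d=-179/46
  seg 1: a=3 b=-41/23 c=-537/46 d=297/46
  seg 2: a=-4 b=-265/46 c=177/23 d=-59/46
S(7/2) = 127/368

Δ: Δ0=6, Δ1=-7, Δ2=9/2
row 1: diag=4, rhs=-78; c'=1/4, d'=-39/2
row 2: denom=6−1·1/4=23/4; d'=(69−1·-39/2)/(23/4)=354/23
back: M2=354/23
back: M1=-39/2−1/4·354/23=-537/23
M: M0=0, M1=-537/23, M2=354/23, M3=0
seg 0: a=-3, c=M0/2=0, d=(M1−M0)/(6·1)=-179/46, b=Δ0−h0·(2M0+M1)/6=455/46
seg 1: a=3, c=M1/2=-537/46, d=(M2−M1)/(6·1)=297/46, b=Δ1−h1·(2M1+M2)/6=-41/23
seg 2: a=-4, c=M2/2=177/23, d=(M3−M2)/(6·2)=-59/46, b=Δ2−h2·(2M2+M3)/6=-265/46
t_q=7/2 → seg 2, τ=3/2; S=-4+-265/46·τ+177/23·τ²+-59/46·τ³=127/368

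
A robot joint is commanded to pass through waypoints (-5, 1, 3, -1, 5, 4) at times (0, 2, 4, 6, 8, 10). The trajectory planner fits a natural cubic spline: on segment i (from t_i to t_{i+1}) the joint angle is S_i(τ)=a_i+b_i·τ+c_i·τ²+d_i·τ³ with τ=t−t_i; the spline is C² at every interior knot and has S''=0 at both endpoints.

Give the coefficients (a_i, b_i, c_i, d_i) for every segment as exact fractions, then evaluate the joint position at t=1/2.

Δ: Δ0=3, Δ1=1, Δ2=-2, Δ3=3, Δ4=-1/2
row 1: diag=8, rhs=-12; c'=1/4, d'=-3/2
row 2: denom=8−2·1/4=15/2; d'=(-18−2·-3/2)/(15/2)=-2
row 3: denom=8−2·4/15=112/15; d'=(30−2·-2)/(112/15)=255/56
row 4: denom=8−2·15/56=209/28; d'=(-21−2·255/56)/(209/28)=-843/209
back: M4=-843/209
back: M3=255/56−15/56·-843/209=2355/418
back: M2=-2−4/15·2355/418=-732/209
back: M1=-3/2−1/4·-732/209=-261/418
M: M0=0, M1=-261/418, M2=-732/209, M3=2355/418, M4=-843/209, M5=0
seg 0: a=-5, c=M0/2=0, d=(M1−M0)/(6·2)=-87/1672, b=Δ0−h0·(2M0+M1)/6=1341/418
seg 1: a=1, c=M1/2=-261/836, d=(M2−M1)/(6·2)=-401/1672, b=Δ1−h1·(2M1+M2)/6=540/209
seg 2: a=3, c=M2/2=-366/209, d=(M3−M2)/(6·2)=67/88, b=Δ2−h2·(2M2+M3)/6=-645/418
seg 3: a=-1, c=M3/2=2355/836, d=(M4−M3)/(6·2)=-1347/1672, b=Δ3−h3·(2M3+M4)/6=123/209
seg 4: a=5, c=M4/2=-843/418, d=(M5−M4)/(6·2)=281/836, b=Δ4−h4·(2M4+M5)/6=915/418
t_q=1/2 → seg 0, τ=1/2; S=-5+1341/418·τ+0·τ²+-87/1672·τ³=-45511/13376

  seg 0: a=-5 b=1341/418 c=0 d=-87/1672
  seg 1: a=1 b=540/209 c=-261/836 d=-401/1672
  seg 2: a=3 b=-645/418 c=-366/209 d=67/88
  seg 3: a=-1 b=123/209 c=2355/836 d=-1347/1672
  seg 4: a=5 b=915/418 c=-843/418 d=281/836
S(1/2) = -45511/13376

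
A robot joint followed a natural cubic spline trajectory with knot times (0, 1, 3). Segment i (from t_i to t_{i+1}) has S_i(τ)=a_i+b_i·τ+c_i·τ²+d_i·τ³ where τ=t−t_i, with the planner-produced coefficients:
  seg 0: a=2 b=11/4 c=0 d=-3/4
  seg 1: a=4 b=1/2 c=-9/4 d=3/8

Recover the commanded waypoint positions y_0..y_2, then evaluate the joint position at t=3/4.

y_0 = S_0(0) = a_0 = 2
y_1 = S_1(0) = a_1 = 4
y_2 = S_1(2) = -1
t_q=3/4 is in segment 0 (τ=3/4); S_0(τ)=959/256

y_0=2 y_1=4 y_2=-1
S(3/4) = 959/256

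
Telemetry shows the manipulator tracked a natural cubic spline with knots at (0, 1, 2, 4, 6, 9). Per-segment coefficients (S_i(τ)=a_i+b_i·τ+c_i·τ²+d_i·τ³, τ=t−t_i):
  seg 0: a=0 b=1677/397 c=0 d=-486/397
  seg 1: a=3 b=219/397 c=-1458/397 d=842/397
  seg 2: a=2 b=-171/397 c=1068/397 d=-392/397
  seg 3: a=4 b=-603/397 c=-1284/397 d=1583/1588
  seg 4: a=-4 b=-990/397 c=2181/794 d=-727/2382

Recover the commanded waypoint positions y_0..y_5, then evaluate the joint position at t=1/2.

y_0 = S_0(0) = a_0 = 0
y_1 = S_1(0) = a_1 = 3
y_2 = S_2(0) = a_2 = 2
y_3 = S_3(0) = a_3 = 4
y_4 = S_4(0) = a_4 = -4
y_5 = S_4(3) = 5
t_q=1/2 is in segment 0 (τ=1/2); S_0(τ)=3111/1588

y_0=0 y_1=3 y_2=2 y_3=4 y_4=-4 y_5=5
S(1/2) = 3111/1588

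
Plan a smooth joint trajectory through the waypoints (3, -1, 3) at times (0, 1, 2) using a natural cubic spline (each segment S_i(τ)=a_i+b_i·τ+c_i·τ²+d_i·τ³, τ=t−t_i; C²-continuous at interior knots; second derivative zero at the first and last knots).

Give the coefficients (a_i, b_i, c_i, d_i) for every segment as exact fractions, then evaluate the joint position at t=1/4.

  seg 0: a=3 b=-6 c=0 d=2
  seg 1: a=-1 b=0 c=6 d=-2
S(1/4) = 49/32

Δ: Δ0=-4, Δ1=4
row 1: diag=4, rhs=48; c'=1/4, d'=12
back: M1=12
M: M0=0, M1=12, M2=0
seg 0: a=3, c=M0/2=0, d=(M1−M0)/(6·1)=2, b=Δ0−h0·(2M0+M1)/6=-6
seg 1: a=-1, c=M1/2=6, d=(M2−M1)/(6·1)=-2, b=Δ1−h1·(2M1+M2)/6=0
t_q=1/4 → seg 0, τ=1/4; S=3+-6·τ+0·τ²+2·τ³=49/32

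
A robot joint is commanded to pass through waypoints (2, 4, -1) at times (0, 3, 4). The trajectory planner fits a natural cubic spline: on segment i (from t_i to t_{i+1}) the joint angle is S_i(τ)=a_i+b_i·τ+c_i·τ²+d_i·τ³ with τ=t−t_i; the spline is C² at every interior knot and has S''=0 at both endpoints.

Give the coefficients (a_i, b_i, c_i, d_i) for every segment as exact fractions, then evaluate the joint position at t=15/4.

  seg 0: a=2 b=67/24 c=0 d=-17/72
  seg 1: a=4 b=-43/12 c=-17/8 d=17/24
S(15/4) = 213/512

Δ: Δ0=2/3, Δ1=-5
row 1: diag=8, rhs=-34; c'=1/8, d'=-17/4
back: M1=-17/4
M: M0=0, M1=-17/4, M2=0
seg 0: a=2, c=M0/2=0, d=(M1−M0)/(6·3)=-17/72, b=Δ0−h0·(2M0+M1)/6=67/24
seg 1: a=4, c=M1/2=-17/8, d=(M2−M1)/(6·1)=17/24, b=Δ1−h1·(2M1+M2)/6=-43/12
t_q=15/4 → seg 1, τ=3/4; S=4+-43/12·τ+-17/8·τ²+17/24·τ³=213/512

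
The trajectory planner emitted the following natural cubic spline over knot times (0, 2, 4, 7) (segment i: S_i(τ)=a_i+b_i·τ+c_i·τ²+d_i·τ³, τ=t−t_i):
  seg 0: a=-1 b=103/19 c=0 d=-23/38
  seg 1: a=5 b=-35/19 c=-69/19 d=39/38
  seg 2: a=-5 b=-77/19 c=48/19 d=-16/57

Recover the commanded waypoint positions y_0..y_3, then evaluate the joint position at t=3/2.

y_0 = S_0(0) = a_0 = -1
y_1 = S_1(0) = a_1 = 5
y_2 = S_2(0) = a_2 = -5
y_3 = S_2(3) = -2
t_q=3/2 is in segment 0 (τ=3/2); S_0(τ)=1547/304

y_0=-1 y_1=5 y_2=-5 y_3=-2
S(3/2) = 1547/304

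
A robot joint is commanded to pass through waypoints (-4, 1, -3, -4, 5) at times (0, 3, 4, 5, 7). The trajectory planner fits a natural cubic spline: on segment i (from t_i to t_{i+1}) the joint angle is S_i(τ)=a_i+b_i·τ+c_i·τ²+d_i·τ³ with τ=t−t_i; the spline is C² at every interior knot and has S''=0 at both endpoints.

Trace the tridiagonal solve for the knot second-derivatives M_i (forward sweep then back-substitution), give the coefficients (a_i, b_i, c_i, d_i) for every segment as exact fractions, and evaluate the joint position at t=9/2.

  seg 0: a=-4 b=4351/1068 c=0 d=-857/3204
  seg 1: a=1 b=-1681/534 c=-857/356 d=1661/1068
  seg 2: a=-3 b=-3521/1068 c=201/89 d=41/1068
  seg 3: a=-4 b=713/534 c=845/356 d=-845/2136
S(9/2) = -11617/2848

Δ: Δ0=5/3, Δ1=-4, Δ2=-1, Δ3=9/2
row 1: diag=8, rhs=-34; c'=1/8, d'=-17/4
row 2: denom=4−1·1/8=31/8; d'=(18−1·-17/4)/(31/8)=178/31
row 3: denom=6−1·8/31=178/31; d'=(33−1·178/31)/(178/31)=845/178
back: M3=845/178
back: M2=178/31−8/31·845/178=402/89
back: M1=-17/4−1/8·402/89=-857/178
M: M0=0, M1=-857/178, M2=402/89, M3=845/178, M4=0
seg 0: a=-4, c=M0/2=0, d=(M1−M0)/(6·3)=-857/3204, b=Δ0−h0·(2M0+M1)/6=4351/1068
seg 1: a=1, c=M1/2=-857/356, d=(M2−M1)/(6·1)=1661/1068, b=Δ1−h1·(2M1+M2)/6=-1681/534
seg 2: a=-3, c=M2/2=201/89, d=(M3−M2)/(6·1)=41/1068, b=Δ2−h2·(2M2+M3)/6=-3521/1068
seg 3: a=-4, c=M3/2=845/356, d=(M4−M3)/(6·2)=-845/2136, b=Δ3−h3·(2M3+M4)/6=713/534
t_q=9/2 → seg 2, τ=1/2; S=-3+-3521/1068·τ+201/89·τ²+41/1068·τ³=-11617/2848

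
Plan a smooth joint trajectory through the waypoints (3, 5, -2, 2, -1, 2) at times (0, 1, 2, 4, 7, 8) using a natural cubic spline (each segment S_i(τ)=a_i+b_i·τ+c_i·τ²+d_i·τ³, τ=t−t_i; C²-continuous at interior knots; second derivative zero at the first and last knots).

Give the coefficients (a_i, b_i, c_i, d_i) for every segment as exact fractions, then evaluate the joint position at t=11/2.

Δ: Δ0=2, Δ1=-7, Δ2=2, Δ3=-1, Δ4=3
row 1: diag=4, rhs=-54; c'=1/4, d'=-27/2
row 2: denom=6−1·1/4=23/4; d'=(54−1·-27/2)/(23/4)=270/23
row 3: denom=10−2·8/23=214/23; d'=(-18−2·270/23)/(214/23)=-477/107
row 4: denom=8−3·69/214=1505/214; d'=(24−3·-477/107)/(1505/214)=186/35
back: M4=186/35
back: M3=-477/107−69/214·186/35=-216/35
back: M2=270/23−8/23·-216/35=486/35
back: M1=-27/2−1/4·486/35=-594/35
M: M0=0, M1=-594/35, M2=486/35, M3=-216/35, M4=186/35, M5=0
seg 0: a=3, c=M0/2=0, d=(M1−M0)/(6·1)=-99/35, b=Δ0−h0·(2M0+M1)/6=169/35
seg 1: a=5, c=M1/2=-297/35, d=(M2−M1)/(6·1)=36/7, b=Δ1−h1·(2M1+M2)/6=-128/35
seg 2: a=-2, c=M2/2=243/35, d=(M3−M2)/(6·2)=-117/70, b=Δ2−h2·(2M2+M3)/6=-26/5
seg 3: a=2, c=M3/2=-108/35, d=(M4−M3)/(6·3)=67/105, b=Δ3−h3·(2M3+M4)/6=88/35
seg 4: a=-1, c=M4/2=93/35, d=(M5−M4)/(6·1)=-31/35, b=Δ4−h4·(2M4+M5)/6=43/35
t_q=11/2 → seg 3, τ=3/2; S=2+88/35·τ+-108/35·τ²+67/105·τ³=55/56

  seg 0: a=3 b=169/35 c=0 d=-99/35
  seg 1: a=5 b=-128/35 c=-297/35 d=36/7
  seg 2: a=-2 b=-26/5 c=243/35 d=-117/70
  seg 3: a=2 b=88/35 c=-108/35 d=67/105
  seg 4: a=-1 b=43/35 c=93/35 d=-31/35
S(11/2) = 55/56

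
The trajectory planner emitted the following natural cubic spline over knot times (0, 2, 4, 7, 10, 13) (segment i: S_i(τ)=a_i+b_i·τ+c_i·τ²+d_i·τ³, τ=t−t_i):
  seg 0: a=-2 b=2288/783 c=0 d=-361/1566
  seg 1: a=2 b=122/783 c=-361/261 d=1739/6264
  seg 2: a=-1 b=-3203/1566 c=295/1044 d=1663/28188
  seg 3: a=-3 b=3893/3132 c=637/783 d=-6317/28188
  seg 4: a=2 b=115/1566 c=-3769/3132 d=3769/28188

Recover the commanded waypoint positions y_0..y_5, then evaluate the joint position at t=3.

y_0 = S_0(0) = a_0 = -2
y_1 = S_1(0) = a_1 = 2
y_2 = S_2(0) = a_2 = -1
y_3 = S_3(0) = a_3 = -3
y_4 = S_4(0) = a_4 = 2
y_5 = S_4(3) = -5
t_q=3 is in segment 1 (τ=1); S_1(τ)=731/696

y_0=-2 y_1=2 y_2=-1 y_3=-3 y_4=2 y_5=-5
S(3) = 731/696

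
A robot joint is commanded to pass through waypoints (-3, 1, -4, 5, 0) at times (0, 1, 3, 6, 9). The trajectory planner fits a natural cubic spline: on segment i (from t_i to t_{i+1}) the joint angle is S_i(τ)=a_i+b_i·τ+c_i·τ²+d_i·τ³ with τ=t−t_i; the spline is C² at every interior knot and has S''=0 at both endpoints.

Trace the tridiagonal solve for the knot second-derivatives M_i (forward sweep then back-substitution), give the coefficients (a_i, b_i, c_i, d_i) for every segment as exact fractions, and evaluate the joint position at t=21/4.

Δ: Δ0=4, Δ1=-5/2, Δ2=3, Δ3=-5/3
row 1: diag=6, rhs=-39; c'=1/3, d'=-13/2
row 2: denom=10−2·1/3=28/3; d'=(33−2·-13/2)/(28/3)=69/14
row 3: denom=12−3·9/28=309/28; d'=(-28−3·69/14)/(309/28)=-1198/309
back: M3=-1198/309
back: M2=69/14−9/28·-1198/309=636/103
back: M1=-13/2−1/3·636/103=-1763/206
M: M0=0, M1=-1763/206, M2=636/103, M3=-1198/309, M4=0
seg 0: a=-3, c=M0/2=0, d=(M1−M0)/(6·1)=-1763/1236, b=Δ0−h0·(2M0+M1)/6=6707/1236
seg 1: a=1, c=M1/2=-1763/412, d=(M2−M1)/(6·2)=3035/2472, b=Δ1−h1·(2M1+M2)/6=709/618
seg 2: a=-4, c=M2/2=318/103, d=(M3−M2)/(6·3)=-1553/2781, b=Δ2−h2·(2M2+M3)/6=-382/309
seg 3: a=5, c=M3/2=-599/309, d=(M4−M3)/(6·3)=599/2781, b=Δ3−h3·(2M3+M4)/6=683/309
t_q=21/4 → seg 2, τ=9/4; S=-4+-382/309·τ+318/103·τ²+-1553/2781·τ³=16397/6592

  seg 0: a=-3 b=6707/1236 c=0 d=-1763/1236
  seg 1: a=1 b=709/618 c=-1763/412 d=3035/2472
  seg 2: a=-4 b=-382/309 c=318/103 d=-1553/2781
  seg 3: a=5 b=683/309 c=-599/309 d=599/2781
S(21/4) = 16397/6592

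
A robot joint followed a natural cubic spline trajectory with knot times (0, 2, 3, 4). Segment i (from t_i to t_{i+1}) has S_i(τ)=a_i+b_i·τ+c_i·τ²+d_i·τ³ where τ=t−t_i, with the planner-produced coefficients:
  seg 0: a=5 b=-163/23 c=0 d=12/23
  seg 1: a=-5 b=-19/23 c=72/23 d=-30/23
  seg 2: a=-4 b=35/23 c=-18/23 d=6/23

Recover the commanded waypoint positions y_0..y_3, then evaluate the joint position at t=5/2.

y_0 = S_0(0) = a_0 = 5
y_1 = S_1(0) = a_1 = -5
y_2 = S_2(0) = a_2 = -4
y_3 = S_2(1) = -3
t_q=5/2 is in segment 1 (τ=1/2); S_1(τ)=-441/92

y_0=5 y_1=-5 y_2=-4 y_3=-3
S(5/2) = -441/92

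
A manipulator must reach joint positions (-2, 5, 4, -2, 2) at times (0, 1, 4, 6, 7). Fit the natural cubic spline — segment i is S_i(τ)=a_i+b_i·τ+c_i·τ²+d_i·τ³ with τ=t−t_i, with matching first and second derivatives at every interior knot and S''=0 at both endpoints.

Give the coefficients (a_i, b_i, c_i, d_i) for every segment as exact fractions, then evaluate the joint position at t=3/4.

  seg 0: a=-2 b=4618/591 c=0 d=-481/591
  seg 1: a=5 b=3175/591 c=-481/197 d=319/1773
  seg 2: a=4 b=-2612/591 c=-162/197 d=1811/2364
  seg 3: a=-2 b=877/591 c=1487/394 d=-1487/1182
S(3/4) = 44343/12608

Δ: Δ0=7, Δ1=-1/3, Δ2=-3, Δ3=4
row 1: diag=8, rhs=-44; c'=3/8, d'=-11/2
row 2: denom=10−3·3/8=71/8; d'=(-16−3·-11/2)/(71/8)=4/71
row 3: denom=6−2·16/71=394/71; d'=(42−2·4/71)/(394/71)=1487/197
back: M3=1487/197
back: M2=4/71−16/71·1487/197=-324/197
back: M1=-11/2−3/8·-324/197=-962/197
M: M0=0, M1=-962/197, M2=-324/197, M3=1487/197, M4=0
seg 0: a=-2, c=M0/2=0, d=(M1−M0)/(6·1)=-481/591, b=Δ0−h0·(2M0+M1)/6=4618/591
seg 1: a=5, c=M1/2=-481/197, d=(M2−M1)/(6·3)=319/1773, b=Δ1−h1·(2M1+M2)/6=3175/591
seg 2: a=4, c=M2/2=-162/197, d=(M3−M2)/(6·2)=1811/2364, b=Δ2−h2·(2M2+M3)/6=-2612/591
seg 3: a=-2, c=M3/2=1487/394, d=(M4−M3)/(6·1)=-1487/1182, b=Δ3−h3·(2M3+M4)/6=877/591
t_q=3/4 → seg 0, τ=3/4; S=-2+4618/591·τ+0·τ²+-481/591·τ³=44343/12608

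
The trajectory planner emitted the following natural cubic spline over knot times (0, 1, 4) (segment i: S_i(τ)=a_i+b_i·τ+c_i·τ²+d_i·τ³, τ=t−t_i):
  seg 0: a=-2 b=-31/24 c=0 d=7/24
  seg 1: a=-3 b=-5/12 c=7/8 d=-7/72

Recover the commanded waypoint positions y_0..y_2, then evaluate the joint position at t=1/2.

y_0=-2 y_1=-3 y_2=1
S(1/2) = -167/64

y_0 = S_0(0) = a_0 = -2
y_1 = S_1(0) = a_1 = -3
y_2 = S_1(3) = 1
t_q=1/2 is in segment 0 (τ=1/2); S_0(τ)=-167/64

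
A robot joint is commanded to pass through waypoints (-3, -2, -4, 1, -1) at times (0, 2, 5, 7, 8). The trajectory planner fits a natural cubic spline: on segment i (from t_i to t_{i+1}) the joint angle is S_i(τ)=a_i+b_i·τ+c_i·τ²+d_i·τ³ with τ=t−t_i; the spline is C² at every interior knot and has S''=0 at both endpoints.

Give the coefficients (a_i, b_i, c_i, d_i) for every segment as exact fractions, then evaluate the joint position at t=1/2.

  seg 0: a=-3 b=1655/1518 c=0 d=-112/759
  seg 1: a=-2 b=-1033/1518 c=-224/253 d=1351/4554
  seg 2: a=-4 b=1531/759 c=903/506 d=-4685/6072
  seg 3: a=1 b=-157/1518 c=-2879/1012 d=2879/3036
S(1/2) = -2503/1012

Δ: Δ0=1/2, Δ1=-2/3, Δ2=5/2, Δ3=-2
row 1: diag=10, rhs=-7; c'=3/10, d'=-7/10
row 2: denom=10−3·3/10=91/10; d'=(19−3·-7/10)/(91/10)=211/91
row 3: denom=6−2·20/91=506/91; d'=(-27−2·211/91)/(506/91)=-2879/506
back: M3=-2879/506
back: M2=211/91−20/91·-2879/506=903/253
back: M1=-7/10−3/10·903/253=-448/253
M: M0=0, M1=-448/253, M2=903/253, M3=-2879/506, M4=0
seg 0: a=-3, c=M0/2=0, d=(M1−M0)/(6·2)=-112/759, b=Δ0−h0·(2M0+M1)/6=1655/1518
seg 1: a=-2, c=M1/2=-224/253, d=(M2−M1)/(6·3)=1351/4554, b=Δ1−h1·(2M1+M2)/6=-1033/1518
seg 2: a=-4, c=M2/2=903/506, d=(M3−M2)/(6·2)=-4685/6072, b=Δ2−h2·(2M2+M3)/6=1531/759
seg 3: a=1, c=M3/2=-2879/1012, d=(M4−M3)/(6·1)=2879/3036, b=Δ3−h3·(2M3+M4)/6=-157/1518
t_q=1/2 → seg 0, τ=1/2; S=-3+1655/1518·τ+0·τ²+-112/759·τ³=-2503/1012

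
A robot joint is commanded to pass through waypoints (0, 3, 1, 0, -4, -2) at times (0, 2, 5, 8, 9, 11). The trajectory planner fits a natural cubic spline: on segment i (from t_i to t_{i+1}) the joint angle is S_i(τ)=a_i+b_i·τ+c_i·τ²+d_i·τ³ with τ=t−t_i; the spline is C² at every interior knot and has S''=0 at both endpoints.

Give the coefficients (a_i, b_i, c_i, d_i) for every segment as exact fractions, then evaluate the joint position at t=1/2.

Δ: Δ0=3/2, Δ1=-2/3, Δ2=-1/3, Δ3=-4, Δ4=1
row 1: diag=10, rhs=-13; c'=3/10, d'=-13/10
row 2: denom=12−3·3/10=111/10; d'=(2−3·-13/10)/(111/10)=59/111
row 3: denom=8−3·10/37=266/37; d'=(-22−3·59/111)/(266/37)=-873/266
row 4: denom=6−1·37/266=1559/266; d'=(30−1·-873/266)/(1559/266)=8853/1559
back: M4=8853/1559
back: M3=-873/266−37/266·8853/1559=-6348/1559
back: M2=59/111−10/37·-6348/1559=7633/4677
back: M1=-13/10−3/10·7633/4677=-2790/1559
M: M0=0, M1=-2790/1559, M2=7633/4677, M3=-6348/1559, M4=8853/1559, M5=0
seg 0: a=0, c=M0/2=0, d=(M1−M0)/(6·2)=-465/3118, b=Δ0−h0·(2M0+M1)/6=6537/3118
seg 1: a=3, c=M1/2=-1395/1559, d=(M2−M1)/(6·3)=16003/84186, b=Δ1−h1·(2M1+M2)/6=957/3118
seg 2: a=1, c=M2/2=7633/9354, d=(M3−M2)/(6·3)=-26677/84186, b=Δ2−h2·(2M2+M3)/6=110/1559
seg 3: a=0, c=M3/2=-3174/1559, d=(M4−M3)/(6·1)=5067/3118, b=Δ3−h3·(2M3+M4)/6=-11191/3118
seg 4: a=-4, c=M4/2=8853/3118, d=(M5−M4)/(6·2)=-2951/6236, b=Δ4−h4·(2M4+M5)/6=-4343/1559
t_q=1/2 → seg 0, τ=1/2; S=0+6537/3118·τ+0·τ²+-465/3118·τ³=25683/24944

  seg 0: a=0 b=6537/3118 c=0 d=-465/3118
  seg 1: a=3 b=957/3118 c=-1395/1559 d=16003/84186
  seg 2: a=1 b=110/1559 c=7633/9354 d=-26677/84186
  seg 3: a=0 b=-11191/3118 c=-3174/1559 d=5067/3118
  seg 4: a=-4 b=-4343/1559 c=8853/3118 d=-2951/6236
S(1/2) = 25683/24944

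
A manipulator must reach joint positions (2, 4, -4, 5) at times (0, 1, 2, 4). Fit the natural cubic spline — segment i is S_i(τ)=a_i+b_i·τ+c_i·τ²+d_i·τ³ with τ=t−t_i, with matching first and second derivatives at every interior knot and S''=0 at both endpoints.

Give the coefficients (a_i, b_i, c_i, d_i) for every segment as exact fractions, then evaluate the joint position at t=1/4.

  seg 0: a=2 b=237/46 c=0 d=-145/46
  seg 1: a=4 b=-99/23 c=-435/46 d=265/46
  seg 2: a=-4 b=-273/46 c=180/23 d=-30/23
S(1/4) = 9535/2944

Δ: Δ0=2, Δ1=-8, Δ2=9/2
row 1: diag=4, rhs=-60; c'=1/4, d'=-15
row 2: denom=6−1·1/4=23/4; d'=(75−1·-15)/(23/4)=360/23
back: M2=360/23
back: M1=-15−1/4·360/23=-435/23
M: M0=0, M1=-435/23, M2=360/23, M3=0
seg 0: a=2, c=M0/2=0, d=(M1−M0)/(6·1)=-145/46, b=Δ0−h0·(2M0+M1)/6=237/46
seg 1: a=4, c=M1/2=-435/46, d=(M2−M1)/(6·1)=265/46, b=Δ1−h1·(2M1+M2)/6=-99/23
seg 2: a=-4, c=M2/2=180/23, d=(M3−M2)/(6·2)=-30/23, b=Δ2−h2·(2M2+M3)/6=-273/46
t_q=1/4 → seg 0, τ=1/4; S=2+237/46·τ+0·τ²+-145/46·τ³=9535/2944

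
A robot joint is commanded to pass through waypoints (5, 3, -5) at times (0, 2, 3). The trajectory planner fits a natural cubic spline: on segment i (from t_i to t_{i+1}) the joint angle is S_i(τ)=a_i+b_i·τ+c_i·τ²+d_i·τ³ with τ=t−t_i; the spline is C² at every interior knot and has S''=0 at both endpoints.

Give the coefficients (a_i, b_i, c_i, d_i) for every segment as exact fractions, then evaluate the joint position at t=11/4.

  seg 0: a=5 b=4/3 c=0 d=-7/12
  seg 1: a=3 b=-17/3 c=-7/2 d=7/6
S(11/4) = -349/128

Δ: Δ0=-1, Δ1=-8
row 1: diag=6, rhs=-42; c'=1/6, d'=-7
back: M1=-7
M: M0=0, M1=-7, M2=0
seg 0: a=5, c=M0/2=0, d=(M1−M0)/(6·2)=-7/12, b=Δ0−h0·(2M0+M1)/6=4/3
seg 1: a=3, c=M1/2=-7/2, d=(M2−M1)/(6·1)=7/6, b=Δ1−h1·(2M1+M2)/6=-17/3
t_q=11/4 → seg 1, τ=3/4; S=3+-17/3·τ+-7/2·τ²+7/6·τ³=-349/128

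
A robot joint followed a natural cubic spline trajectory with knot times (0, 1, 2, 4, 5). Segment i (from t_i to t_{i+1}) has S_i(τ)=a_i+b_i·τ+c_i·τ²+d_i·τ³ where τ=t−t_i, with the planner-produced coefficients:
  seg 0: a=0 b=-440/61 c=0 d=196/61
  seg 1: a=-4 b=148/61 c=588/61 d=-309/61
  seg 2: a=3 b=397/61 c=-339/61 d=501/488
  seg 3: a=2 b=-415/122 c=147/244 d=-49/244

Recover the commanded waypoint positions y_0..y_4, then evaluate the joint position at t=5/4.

y_0 = S_0(0) = a_0 = 0
y_1 = S_1(0) = a_1 = -4
y_2 = S_2(0) = a_2 = 3
y_3 = S_3(0) = a_3 = 2
y_4 = S_3(1) = -1
t_q=5/4 is in segment 1 (τ=1/4); S_1(τ)=-11205/3904

y_0=0 y_1=-4 y_2=3 y_3=2 y_4=-1
S(5/4) = -11205/3904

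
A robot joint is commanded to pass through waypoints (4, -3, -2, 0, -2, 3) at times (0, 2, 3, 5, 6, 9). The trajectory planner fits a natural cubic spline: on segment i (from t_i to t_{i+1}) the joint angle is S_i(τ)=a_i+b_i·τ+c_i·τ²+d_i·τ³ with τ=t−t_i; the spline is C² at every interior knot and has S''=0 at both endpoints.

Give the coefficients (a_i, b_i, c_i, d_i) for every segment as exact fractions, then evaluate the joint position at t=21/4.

  seg 0: a=4 b=-43349/8718 c=0 d=3209/8718
  seg 1: a=-3 b=-4841/8718 c=3209/1453 d=-5695/8718
  seg 2: a=-2 b=8291/4359 c=723/2906 d=-6101/17436
  seg 3: a=0 b=-5674/4359 c=-2689/1453 d=5023/4359
  seg 4: a=-2 b=-6739/4359 c=2334/1453 d=-778/4359
S(21/4) = -39343/92992

Δ: Δ0=-7/2, Δ1=1, Δ2=1, Δ3=-2, Δ4=5/3
row 1: diag=6, rhs=27; c'=1/6, d'=9/2
row 2: denom=6−1·1/6=35/6; d'=(0−1·9/2)/(35/6)=-27/35
row 3: denom=6−2·12/35=186/35; d'=(-18−2·-27/35)/(186/35)=-96/31
row 4: denom=8−1·35/186=1453/186; d'=(22−1·-96/31)/(1453/186)=4668/1453
back: M4=4668/1453
back: M3=-96/31−35/186·4668/1453=-5378/1453
back: M2=-27/35−12/35·-5378/1453=723/1453
back: M1=9/2−1/6·723/1453=6418/1453
M: M0=0, M1=6418/1453, M2=723/1453, M3=-5378/1453, M4=4668/1453, M5=0
seg 0: a=4, c=M0/2=0, d=(M1−M0)/(6·2)=3209/8718, b=Δ0−h0·(2M0+M1)/6=-43349/8718
seg 1: a=-3, c=M1/2=3209/1453, d=(M2−M1)/(6·1)=-5695/8718, b=Δ1−h1·(2M1+M2)/6=-4841/8718
seg 2: a=-2, c=M2/2=723/2906, d=(M3−M2)/(6·2)=-6101/17436, b=Δ2−h2·(2M2+M3)/6=8291/4359
seg 3: a=0, c=M3/2=-2689/1453, d=(M4−M3)/(6·1)=5023/4359, b=Δ3−h3·(2M3+M4)/6=-5674/4359
seg 4: a=-2, c=M4/2=2334/1453, d=(M5−M4)/(6·3)=-778/4359, b=Δ4−h4·(2M4+M5)/6=-6739/4359
t_q=21/4 → seg 3, τ=1/4; S=0+-5674/4359·τ+-2689/1453·τ²+5023/4359·τ³=-39343/92992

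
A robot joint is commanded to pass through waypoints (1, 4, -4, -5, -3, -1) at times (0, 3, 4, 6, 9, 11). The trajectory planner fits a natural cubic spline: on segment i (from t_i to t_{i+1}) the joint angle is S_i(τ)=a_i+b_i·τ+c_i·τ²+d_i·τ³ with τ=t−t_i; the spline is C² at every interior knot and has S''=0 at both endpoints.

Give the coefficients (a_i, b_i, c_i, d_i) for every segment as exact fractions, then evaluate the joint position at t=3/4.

Δ: Δ0=1, Δ1=-8, Δ2=-1/2, Δ3=2/3, Δ4=1
row 1: diag=8, rhs=-54; c'=1/8, d'=-27/4
row 2: denom=6−1·1/8=47/8; d'=(45−1·-27/4)/(47/8)=414/47
row 3: denom=10−2·16/47=438/47; d'=(7−2·414/47)/(438/47)=-499/438
row 4: denom=10−3·47/146=1319/146; d'=(2−3·-499/438)/(1319/146)=791/1319
back: M4=791/1319
back: M3=-499/438−47/146·791/1319=-5272/3957
back: M2=414/47−16/47·-5272/3957=36650/3957
back: M1=-27/4−1/8·36650/3957=-31291/3957
M: M0=0, M1=-31291/3957, M2=36650/3957, M3=-5272/3957, M4=791/1319, M5=0
seg 0: a=1, c=M0/2=0, d=(M1−M0)/(6·3)=-31291/71226, b=Δ0−h0·(2M0+M1)/6=39205/7914
seg 1: a=4, c=M1/2=-31291/7914, d=(M2−M1)/(6·1)=7549/2638, b=Δ1−h1·(2M1+M2)/6=-27334/3957
seg 2: a=-4, c=M2/2=18325/3957, d=(M3−M2)/(6·2)=-2329/2638, b=Δ2−h2·(2M2+M3)/6=-49309/7914
seg 3: a=-5, c=M3/2=-2636/3957, d=(M4−M3)/(6·3)=7645/71226, b=Δ3−h3·(2M3+M4)/6=13447/7914
seg 4: a=-3, c=M4/2=791/2638, d=(M5−M4)/(6·2)=-791/15828, b=Δ4−h4·(2M4+M5)/6=2375/3957
t_q=3/4 → seg 0, τ=3/4; S=1+39205/7914·τ+0·τ²+-31291/71226·τ³=764821/168832

  seg 0: a=1 b=39205/7914 c=0 d=-31291/71226
  seg 1: a=4 b=-27334/3957 c=-31291/7914 d=7549/2638
  seg 2: a=-4 b=-49309/7914 c=18325/3957 d=-2329/2638
  seg 3: a=-5 b=13447/7914 c=-2636/3957 d=7645/71226
  seg 4: a=-3 b=2375/3957 c=791/2638 d=-791/15828
S(3/4) = 764821/168832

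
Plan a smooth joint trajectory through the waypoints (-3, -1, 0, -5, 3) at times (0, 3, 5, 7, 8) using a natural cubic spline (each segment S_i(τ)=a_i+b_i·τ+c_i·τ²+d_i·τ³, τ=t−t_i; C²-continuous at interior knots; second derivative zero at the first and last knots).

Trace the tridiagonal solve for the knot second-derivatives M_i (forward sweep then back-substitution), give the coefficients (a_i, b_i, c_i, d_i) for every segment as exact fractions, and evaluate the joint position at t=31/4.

  seg 0: a=-3 b=49/312 c=0 d=53/936
  seg 1: a=-1 b=263/156 c=53/104 d=-43/78
  seg 2: a=0 b=-451/156 c=-291/104 d=467/312
  seg 3: a=-5 b=605/156 c=643/104 d=-643/312
S(31/4) = 3441/6656

Δ: Δ0=2/3, Δ1=1/2, Δ2=-5/2, Δ3=8
row 1: diag=10, rhs=-1; c'=1/5, d'=-1/10
row 2: denom=8−2·1/5=38/5; d'=(-18−2·-1/10)/(38/5)=-89/38
row 3: denom=6−2·5/19=104/19; d'=(63−2·-89/38)/(104/19)=643/52
back: M3=643/52
back: M2=-89/38−5/19·643/52=-291/52
back: M1=-1/10−1/5·-291/52=53/52
M: M0=0, M1=53/52, M2=-291/52, M3=643/52, M4=0
seg 0: a=-3, c=M0/2=0, d=(M1−M0)/(6·3)=53/936, b=Δ0−h0·(2M0+M1)/6=49/312
seg 1: a=-1, c=M1/2=53/104, d=(M2−M1)/(6·2)=-43/78, b=Δ1−h1·(2M1+M2)/6=263/156
seg 2: a=0, c=M2/2=-291/104, d=(M3−M2)/(6·2)=467/312, b=Δ2−h2·(2M2+M3)/6=-451/156
seg 3: a=-5, c=M3/2=643/104, d=(M4−M3)/(6·1)=-643/312, b=Δ3−h3·(2M3+M4)/6=605/156
t_q=31/4 → seg 3, τ=3/4; S=-5+605/156·τ+643/104·τ²+-643/312·τ³=3441/6656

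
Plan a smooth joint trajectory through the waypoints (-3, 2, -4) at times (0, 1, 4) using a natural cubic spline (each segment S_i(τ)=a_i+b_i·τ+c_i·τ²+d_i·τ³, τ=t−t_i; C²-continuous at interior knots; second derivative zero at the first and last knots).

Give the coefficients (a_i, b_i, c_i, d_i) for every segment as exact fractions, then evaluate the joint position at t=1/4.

  seg 0: a=-3 b=47/8 c=0 d=-7/8
  seg 1: a=2 b=13/4 c=-21/8 d=7/24
S(1/4) = -791/512

Δ: Δ0=5, Δ1=-2
row 1: diag=8, rhs=-42; c'=3/8, d'=-21/4
back: M1=-21/4
M: M0=0, M1=-21/4, M2=0
seg 0: a=-3, c=M0/2=0, d=(M1−M0)/(6·1)=-7/8, b=Δ0−h0·(2M0+M1)/6=47/8
seg 1: a=2, c=M1/2=-21/8, d=(M2−M1)/(6·3)=7/24, b=Δ1−h1·(2M1+M2)/6=13/4
t_q=1/4 → seg 0, τ=1/4; S=-3+47/8·τ+0·τ²+-7/8·τ³=-791/512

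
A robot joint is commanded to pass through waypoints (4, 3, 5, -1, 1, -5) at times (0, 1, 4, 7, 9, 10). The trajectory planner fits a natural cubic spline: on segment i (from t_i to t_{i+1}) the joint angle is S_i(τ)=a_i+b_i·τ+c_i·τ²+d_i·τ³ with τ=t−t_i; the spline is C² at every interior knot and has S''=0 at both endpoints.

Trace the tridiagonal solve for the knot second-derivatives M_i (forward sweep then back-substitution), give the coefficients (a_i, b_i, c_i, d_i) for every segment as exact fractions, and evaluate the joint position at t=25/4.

Δ: Δ0=-1, Δ1=2/3, Δ2=-2, Δ3=1, Δ4=-6
row 1: diag=8, rhs=10; c'=3/8, d'=5/4
row 2: denom=12−3·3/8=87/8; d'=(-16−3·5/4)/(87/8)=-158/87
row 3: denom=10−3·8/29=266/29; d'=(18−3·-158/87)/(266/29)=340/133
row 4: denom=6−2·29/133=740/133; d'=(-42−2·340/133)/(740/133)=-3133/370
back: M4=-3133/370
back: M3=340/133−29/133·-3133/370=1629/370
back: M2=-158/87−8/29·1629/370=-1682/555
back: M1=5/4−3/8·-1682/555=883/370
M: M0=0, M1=883/370, M2=-1682/555, M3=1629/370, M4=-3133/370, M5=0
seg 0: a=4, c=M0/2=0, d=(M1−M0)/(6·1)=883/2220, b=Δ0−h0·(2M0+M1)/6=-3103/2220
seg 1: a=3, c=M1/2=883/740, d=(M2−M1)/(6·3)=-6013/19980, b=Δ1−h1·(2M1+M2)/6=-227/1110
seg 2: a=5, c=M2/2=-841/555, d=(M3−M2)/(6·3)=223/540, b=Δ2−h2·(2M2+M3)/6=-2599/2220
seg 3: a=-1, c=M3/2=1629/740, d=(M4−M3)/(6·2)=-2381/2220, b=Δ3−h3·(2M3+M4)/6=197/222
seg 4: a=1, c=M4/2=-3133/740, d=(M5−M4)/(6·1)=3133/2220, b=Δ4−h4·(2M4+M5)/6=-3527/1110
t_q=25/4 → seg 2, τ=9/4; S=5+-2599/2220·τ+-841/555·τ²+223/540·τ³=-28487/47360

  seg 0: a=4 b=-3103/2220 c=0 d=883/2220
  seg 1: a=3 b=-227/1110 c=883/740 d=-6013/19980
  seg 2: a=5 b=-2599/2220 c=-841/555 d=223/540
  seg 3: a=-1 b=197/222 c=1629/740 d=-2381/2220
  seg 4: a=1 b=-3527/1110 c=-3133/740 d=3133/2220
S(25/4) = -28487/47360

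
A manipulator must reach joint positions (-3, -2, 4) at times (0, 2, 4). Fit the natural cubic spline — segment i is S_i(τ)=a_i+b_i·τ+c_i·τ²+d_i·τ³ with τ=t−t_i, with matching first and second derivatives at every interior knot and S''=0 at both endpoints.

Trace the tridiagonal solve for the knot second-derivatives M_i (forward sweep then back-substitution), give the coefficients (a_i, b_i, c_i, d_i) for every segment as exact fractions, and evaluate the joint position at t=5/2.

Δ: Δ0=1/2, Δ1=3
row 1: diag=8, rhs=15; c'=1/4, d'=15/8
back: M1=15/8
M: M0=0, M1=15/8, M2=0
seg 0: a=-3, c=M0/2=0, d=(M1−M0)/(6·2)=5/32, b=Δ0−h0·(2M0+M1)/6=-1/8
seg 1: a=-2, c=M1/2=15/16, d=(M2−M1)/(6·2)=-5/32, b=Δ1−h1·(2M1+M2)/6=7/4
t_q=5/2 → seg 1, τ=1/2; S=-2+7/4·τ+15/16·τ²+-5/32·τ³=-233/256

  seg 0: a=-3 b=-1/8 c=0 d=5/32
  seg 1: a=-2 b=7/4 c=15/16 d=-5/32
S(5/2) = -233/256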